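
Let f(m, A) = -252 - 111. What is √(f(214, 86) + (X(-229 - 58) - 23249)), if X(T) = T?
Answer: I*√23899 ≈ 154.59*I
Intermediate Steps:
f(m, A) = -363
√(f(214, 86) + (X(-229 - 58) - 23249)) = √(-363 + ((-229 - 58) - 23249)) = √(-363 + (-287 - 23249)) = √(-363 - 23536) = √(-23899) = I*√23899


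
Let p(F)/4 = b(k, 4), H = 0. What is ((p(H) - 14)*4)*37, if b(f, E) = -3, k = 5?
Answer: -3848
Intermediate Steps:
p(F) = -12 (p(F) = 4*(-3) = -12)
((p(H) - 14)*4)*37 = ((-12 - 14)*4)*37 = -26*4*37 = -104*37 = -3848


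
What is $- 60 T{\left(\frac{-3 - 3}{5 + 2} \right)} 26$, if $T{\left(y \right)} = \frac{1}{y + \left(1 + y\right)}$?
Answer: $2184$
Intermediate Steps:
$T{\left(y \right)} = \frac{1}{1 + 2 y}$
$- 60 T{\left(\frac{-3 - 3}{5 + 2} \right)} 26 = - \frac{60}{1 + 2 \frac{-3 - 3}{5 + 2}} \cdot 26 = - \frac{60}{1 + 2 \left(- \frac{6}{7}\right)} 26 = - \frac{60}{1 - \frac{12}{7}} \cdot 26 = - \frac{60}{- \frac{5}{7}} \cdot 26 = \left(-60\right) \left(- \frac{7}{5}\right) 26 = 84 \cdot 26 = 2184$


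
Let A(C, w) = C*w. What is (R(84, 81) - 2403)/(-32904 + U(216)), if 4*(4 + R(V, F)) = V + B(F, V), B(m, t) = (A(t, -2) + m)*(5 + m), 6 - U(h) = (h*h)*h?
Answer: 8513/20221188 ≈ 0.00042099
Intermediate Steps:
U(h) = 6 - h³ (U(h) = 6 - h*h*h = 6 - h²*h = 6 - h³)
B(m, t) = (5 + m)*(m - 2*t) (B(m, t) = (t*(-2) + m)*(5 + m) = (-2*t + m)*(5 + m) = (m - 2*t)*(5 + m) = (5 + m)*(m - 2*t))
R(V, F) = -4 - 9*V/4 + F²/4 + 5*F/4 - F*V/2 (R(V, F) = -4 + (V + (F² - 10*V + 5*F - 2*F*V))/4 = -4 + (F² - 9*V + 5*F - 2*F*V)/4 = -4 + (-9*V/4 + F²/4 + 5*F/4 - F*V/2) = -4 - 9*V/4 + F²/4 + 5*F/4 - F*V/2)
(R(84, 81) - 2403)/(-32904 + U(216)) = ((-4 - 9/4*84 + (¼)*81² + (5/4)*81 - ½*81*84) - 2403)/(-32904 + (6 - 1*216³)) = ((-4 - 189 + (¼)*6561 + 405/4 - 3402) - 2403)/(-32904 + (6 - 1*10077696)) = ((-4 - 189 + 6561/4 + 405/4 - 3402) - 2403)/(-32904 + (6 - 10077696)) = (-3707/2 - 2403)/(-32904 - 10077690) = -8513/2/(-10110594) = -8513/2*(-1/10110594) = 8513/20221188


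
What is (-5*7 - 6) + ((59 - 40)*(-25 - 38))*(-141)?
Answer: 168736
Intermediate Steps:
(-5*7 - 6) + ((59 - 40)*(-25 - 38))*(-141) = (-35 - 6) + (19*(-63))*(-141) = -41 - 1197*(-141) = -41 + 168777 = 168736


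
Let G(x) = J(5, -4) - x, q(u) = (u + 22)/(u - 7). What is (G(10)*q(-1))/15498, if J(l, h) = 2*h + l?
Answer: 13/5904 ≈ 0.0022019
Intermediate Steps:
J(l, h) = l + 2*h
q(u) = (22 + u)/(-7 + u)
G(x) = -3 - x (G(x) = (5 + 2*(-4)) - x = (5 - 8) - x = -3 - x)
(G(10)*q(-1))/15498 = ((-3 - 1*10)*((22 - 1)/(-7 - 1)))/15498 = ((-3 - 10)*(21/(-8)))*(1/15498) = -(-13)*21/8*(1/15498) = -13*(-21/8)*(1/15498) = (273/8)*(1/15498) = 13/5904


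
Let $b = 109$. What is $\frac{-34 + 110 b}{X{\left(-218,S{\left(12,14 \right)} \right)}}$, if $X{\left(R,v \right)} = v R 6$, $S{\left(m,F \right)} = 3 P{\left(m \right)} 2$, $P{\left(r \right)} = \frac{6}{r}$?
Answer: $- \frac{2989}{981} \approx -3.0469$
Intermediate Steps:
$S{\left(m,F \right)} = \frac{36}{m}$ ($S{\left(m,F \right)} = 3 \frac{6}{m} 2 = \frac{18}{m} 2 = \frac{36}{m}$)
$X{\left(R,v \right)} = 6 R v$ ($X{\left(R,v \right)} = R v 6 = 6 R v$)
$\frac{-34 + 110 b}{X{\left(-218,S{\left(12,14 \right)} \right)}} = \frac{-34 + 110 \cdot 109}{6 \left(-218\right) \frac{36}{12}} = \frac{-34 + 11990}{6 \left(-218\right) 36 \cdot \frac{1}{12}} = \frac{11956}{6 \left(-218\right) 3} = \frac{11956}{-3924} = 11956 \left(- \frac{1}{3924}\right) = - \frac{2989}{981}$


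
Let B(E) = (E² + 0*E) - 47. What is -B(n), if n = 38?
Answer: -1397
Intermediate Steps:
B(E) = -47 + E² (B(E) = (E² + 0) - 47 = E² - 47 = -47 + E²)
-B(n) = -(-47 + 38²) = -(-47 + 1444) = -1*1397 = -1397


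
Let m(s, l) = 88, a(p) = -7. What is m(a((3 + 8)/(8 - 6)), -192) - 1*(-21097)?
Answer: 21185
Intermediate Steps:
m(a((3 + 8)/(8 - 6)), -192) - 1*(-21097) = 88 - 1*(-21097) = 88 + 21097 = 21185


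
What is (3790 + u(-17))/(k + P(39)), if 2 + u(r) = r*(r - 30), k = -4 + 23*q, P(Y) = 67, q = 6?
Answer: 1529/67 ≈ 22.821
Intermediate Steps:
k = 134 (k = -4 + 23*6 = -4 + 138 = 134)
u(r) = -2 + r*(-30 + r) (u(r) = -2 + r*(r - 30) = -2 + r*(-30 + r))
(3790 + u(-17))/(k + P(39)) = (3790 + (-2 + (-17)**2 - 30*(-17)))/(134 + 67) = (3790 + (-2 + 289 + 510))/201 = (3790 + 797)*(1/201) = 4587*(1/201) = 1529/67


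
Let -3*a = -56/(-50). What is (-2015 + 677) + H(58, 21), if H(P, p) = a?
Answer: -100378/75 ≈ -1338.4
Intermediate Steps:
a = -28/75 (a = -(-56)/(3*(-50)) = -(-56)*(-1)/(3*50) = -⅓*28/25 = -28/75 ≈ -0.37333)
H(P, p) = -28/75
(-2015 + 677) + H(58, 21) = (-2015 + 677) - 28/75 = -1338 - 28/75 = -100378/75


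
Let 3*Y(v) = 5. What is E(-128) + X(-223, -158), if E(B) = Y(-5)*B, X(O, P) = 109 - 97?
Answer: -604/3 ≈ -201.33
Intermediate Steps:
Y(v) = 5/3 (Y(v) = (⅓)*5 = 5/3)
X(O, P) = 12
E(B) = 5*B/3
E(-128) + X(-223, -158) = (5/3)*(-128) + 12 = -640/3 + 12 = -604/3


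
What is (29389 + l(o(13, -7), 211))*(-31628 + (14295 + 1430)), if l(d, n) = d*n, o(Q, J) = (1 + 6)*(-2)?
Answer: -420395805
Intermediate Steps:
o(Q, J) = -14 (o(Q, J) = 7*(-2) = -14)
(29389 + l(o(13, -7), 211))*(-31628 + (14295 + 1430)) = (29389 - 14*211)*(-31628 + (14295 + 1430)) = (29389 - 2954)*(-31628 + 15725) = 26435*(-15903) = -420395805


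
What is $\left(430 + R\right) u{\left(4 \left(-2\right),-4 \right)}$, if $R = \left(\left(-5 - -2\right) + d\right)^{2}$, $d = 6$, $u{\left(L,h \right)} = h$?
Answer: $-1756$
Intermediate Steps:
$R = 9$ ($R = \left(\left(-5 - -2\right) + 6\right)^{2} = \left(\left(-5 + 2\right) + 6\right)^{2} = \left(-3 + 6\right)^{2} = 3^{2} = 9$)
$\left(430 + R\right) u{\left(4 \left(-2\right),-4 \right)} = \left(430 + 9\right) \left(-4\right) = 439 \left(-4\right) = -1756$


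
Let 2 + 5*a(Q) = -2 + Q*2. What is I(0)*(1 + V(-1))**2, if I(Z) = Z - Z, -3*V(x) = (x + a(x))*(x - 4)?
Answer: 0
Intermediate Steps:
a(Q) = -4/5 + 2*Q/5 (a(Q) = -2/5 + (-2 + Q*2)/5 = -2/5 + (-2 + 2*Q)/5 = -2/5 + (-2/5 + 2*Q/5) = -4/5 + 2*Q/5)
V(x) = -(-4 + x)*(-4/5 + 7*x/5)/3 (V(x) = -(x + (-4/5 + 2*x/5))*(x - 4)/3 = -(-4/5 + 7*x/5)*(-4 + x)/3 = -(-4 + x)*(-4/5 + 7*x/5)/3)
I(Z) = 0
I(0)*(1 + V(-1))**2 = 0*(1 + (-16/15 - 7/15*(-1)**2 + (32/15)*(-1)))**2 = 0*(1 + (-16/15 - 7/15*1 - 32/15))**2 = 0*(1 + (-16/15 - 7/15 - 32/15))**2 = 0*(1 - 11/3)**2 = 0*(-8/3)**2 = 0*(64/9) = 0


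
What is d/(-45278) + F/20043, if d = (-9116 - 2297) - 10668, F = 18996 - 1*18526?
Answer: 463850143/907506954 ≈ 0.51113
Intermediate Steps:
F = 470 (F = 18996 - 18526 = 470)
d = -22081 (d = -11413 - 10668 = -22081)
d/(-45278) + F/20043 = -22081/(-45278) + 470/20043 = -22081*(-1/45278) + 470*(1/20043) = 22081/45278 + 470/20043 = 463850143/907506954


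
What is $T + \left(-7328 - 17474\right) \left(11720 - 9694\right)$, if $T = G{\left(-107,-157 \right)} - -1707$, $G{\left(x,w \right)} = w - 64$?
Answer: $-50247366$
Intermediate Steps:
$G{\left(x,w \right)} = -64 + w$
$T = 1486$ ($T = \left(-64 - 157\right) - -1707 = -221 + 1707 = 1486$)
$T + \left(-7328 - 17474\right) \left(11720 - 9694\right) = 1486 + \left(-7328 - 17474\right) \left(11720 - 9694\right) = 1486 - 50248852 = -50247366$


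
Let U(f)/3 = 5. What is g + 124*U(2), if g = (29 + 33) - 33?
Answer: 1889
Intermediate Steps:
U(f) = 15 (U(f) = 3*5 = 15)
g = 29 (g = 62 - 33 = 29)
g + 124*U(2) = 29 + 124*15 = 29 + 1860 = 1889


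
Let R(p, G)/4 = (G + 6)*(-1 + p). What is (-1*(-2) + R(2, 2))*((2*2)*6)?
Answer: 816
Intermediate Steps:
R(p, G) = 4*(-1 + p)*(6 + G) (R(p, G) = 4*((G + 6)*(-1 + p)) = 4*((6 + G)*(-1 + p)) = 4*((-1 + p)*(6 + G)) = 4*(-1 + p)*(6 + G))
(-1*(-2) + R(2, 2))*((2*2)*6) = (-1*(-2) + (-24 - 4*2 + 24*2 + 4*2*2))*((2*2)*6) = (2 + (-24 - 8 + 48 + 16))*(4*6) = (2 + 32)*24 = 34*24 = 816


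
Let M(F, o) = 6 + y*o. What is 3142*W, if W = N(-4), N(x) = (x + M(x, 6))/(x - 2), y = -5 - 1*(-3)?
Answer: 15710/3 ≈ 5236.7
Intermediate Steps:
y = -2 (y = -5 + 3 = -2)
M(F, o) = 6 - 2*o
N(x) = (-6 + x)/(-2 + x) (N(x) = (x + (6 - 2*6))/(x - 2) = (x + (6 - 12))/(-2 + x) = (x - 6)/(-2 + x) = (-6 + x)/(-2 + x))
W = 5/3 (W = (-6 - 4)/(-2 - 4) = -10/(-6) = -1/6*(-10) = 5/3 ≈ 1.6667)
3142*W = 3142*(5/3) = 15710/3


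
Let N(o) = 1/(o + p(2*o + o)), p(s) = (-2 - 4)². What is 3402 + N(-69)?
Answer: 112265/33 ≈ 3402.0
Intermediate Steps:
p(s) = 36 (p(s) = (-6)² = 36)
N(o) = 1/(36 + o) (N(o) = 1/(o + 36) = 1/(36 + o))
3402 + N(-69) = 3402 + 1/(36 - 69) = 3402 + 1/(-33) = 3402 - 1/33 = 112265/33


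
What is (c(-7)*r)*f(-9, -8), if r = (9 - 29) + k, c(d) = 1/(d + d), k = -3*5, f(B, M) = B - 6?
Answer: -75/2 ≈ -37.500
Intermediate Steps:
f(B, M) = -6 + B
k = -15
c(d) = 1/(2*d)
r = -35 (r = (9 - 29) - 15 = -20 - 15 = -35)
(c(-7)*r)*f(-9, -8) = (((1/2)/(-7))*(-35))*(-6 - 9) = (((1/2)*(-1/7))*(-35))*(-15) = -1/14*(-35)*(-15) = (5/2)*(-15) = -75/2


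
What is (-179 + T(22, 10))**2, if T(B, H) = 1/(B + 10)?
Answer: 32798529/1024 ≈ 32030.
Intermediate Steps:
T(B, H) = 1/(10 + B)
(-179 + T(22, 10))**2 = (-179 + 1/(10 + 22))**2 = (-179 + 1/32)**2 = (-5727/32)**2 = 32798529/1024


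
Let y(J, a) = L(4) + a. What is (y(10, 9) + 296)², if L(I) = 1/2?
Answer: 373321/4 ≈ 93330.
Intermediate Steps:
L(I) = ½
y(J, a) = ½ + a
(y(10, 9) + 296)² = ((½ + 9) + 296)² = (19/2 + 296)² = (611/2)² = 373321/4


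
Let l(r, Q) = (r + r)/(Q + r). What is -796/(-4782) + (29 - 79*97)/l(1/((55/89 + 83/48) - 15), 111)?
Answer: 18239542574791/3404784 ≈ 5.3570e+6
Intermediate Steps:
l(r, Q) = 2*r/(Q + r) (l(r, Q) = (2*r)/(Q + r) = 2*r/(Q + r))
-796/(-4782) + (29 - 79*97)/l(1/((55/89 + 83/48) - 15), 111) = -796/(-4782) + (29 - 79*97)/((2/(((55/89 + 83/48) - 15)*(111 + 1/((55/89 + 83/48) - 15))))) = -796*(-1/4782) + (29 - 7663)/((2/(((55*(1/89) + 83*(1/48)) - 15)*(111 + 1/((55*(1/89) + 83*(1/48)) - 15))))) = 398/2391 - 7634*(111 + 1/((55/89 + 83/48) - 15))*((55/89 + 83/48) - 15)/2 = 398/2391 - 7634*(111 + 1/(10027/4272 - 15))*(10027/4272 - 15)/2 = 398/2391 - 7634/(2/((-54053/4272)*(111 + 1/(-54053/4272)))) = 398/2391 - 7634/(2*(-4272/54053)/(111 - 4272/54053)) = 398/2391 - 7634/(2*(-4272/54053)/(5995611/54053)) = 398/2391 - 7634/(2*(-4272/54053)*(54053/5995611)) = 398/2391 - 7634/(-2848/1998537) = 398/2391 - 7634*(-1998537/2848) = 398/2391 + 7628415729/1424 = 18239542574791/3404784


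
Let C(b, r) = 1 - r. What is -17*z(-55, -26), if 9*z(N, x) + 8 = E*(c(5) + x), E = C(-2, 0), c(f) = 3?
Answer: 527/9 ≈ 58.556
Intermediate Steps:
E = 1 (E = 1 - 1*0 = 1 + 0 = 1)
z(N, x) = -5/9 + x/9 (z(N, x) = -8/9 + (1*(3 + x))/9 = -8/9 + (3 + x)/9 = -8/9 + (⅓ + x/9) = -5/9 + x/9)
-17*z(-55, -26) = -17*(-5/9 + (⅑)*(-26)) = -17*(-5/9 - 26/9) = -17*(-31/9) = 527/9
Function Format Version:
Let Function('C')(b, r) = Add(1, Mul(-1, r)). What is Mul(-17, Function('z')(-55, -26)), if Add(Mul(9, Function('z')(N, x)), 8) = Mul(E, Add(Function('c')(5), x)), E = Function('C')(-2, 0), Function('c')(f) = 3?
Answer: Rational(527, 9) ≈ 58.556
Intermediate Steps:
E = 1 (E = Add(1, Mul(-1, 0)) = Add(1, 0) = 1)
Function('z')(N, x) = Add(Rational(-5, 9), Mul(Rational(1, 9), x)) (Function('z')(N, x) = Add(Rational(-8, 9), Mul(Rational(1, 9), Mul(1, Add(3, x)))) = Add(Rational(-8, 9), Mul(Rational(1, 9), Add(3, x))) = Add(Rational(-8, 9), Add(Rational(1, 3), Mul(Rational(1, 9), x))) = Add(Rational(-5, 9), Mul(Rational(1, 9), x)))
Mul(-17, Function('z')(-55, -26)) = Mul(-17, Add(Rational(-5, 9), Mul(Rational(1, 9), -26))) = Mul(-17, Add(Rational(-5, 9), Rational(-26, 9))) = Mul(-17, Rational(-31, 9)) = Rational(527, 9)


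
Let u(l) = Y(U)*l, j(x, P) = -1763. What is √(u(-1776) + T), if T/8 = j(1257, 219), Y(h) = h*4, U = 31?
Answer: 2*I*√58582 ≈ 484.07*I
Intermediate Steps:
Y(h) = 4*h
u(l) = 124*l (u(l) = (4*31)*l = 124*l)
T = -14104 (T = 8*(-1763) = -14104)
√(u(-1776) + T) = √(124*(-1776) - 14104) = √(-220224 - 14104) = √(-234328) = 2*I*√58582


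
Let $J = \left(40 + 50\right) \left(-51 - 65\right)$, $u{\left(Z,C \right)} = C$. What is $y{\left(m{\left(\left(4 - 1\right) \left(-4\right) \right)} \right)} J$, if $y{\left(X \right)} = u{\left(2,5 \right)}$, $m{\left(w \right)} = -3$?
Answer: $-52200$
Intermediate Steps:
$y{\left(X \right)} = 5$
$J = -10440$ ($J = 90 \left(-116\right) = -10440$)
$y{\left(m{\left(\left(4 - 1\right) \left(-4\right) \right)} \right)} J = 5 \left(-10440\right) = -52200$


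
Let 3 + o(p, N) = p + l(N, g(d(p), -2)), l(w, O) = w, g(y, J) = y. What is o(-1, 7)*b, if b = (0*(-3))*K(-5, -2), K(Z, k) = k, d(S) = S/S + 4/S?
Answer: 0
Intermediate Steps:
d(S) = 1 + 4/S
o(p, N) = -3 + N + p (o(p, N) = -3 + (p + N) = -3 + (N + p) = -3 + N + p)
b = 0 (b = (0*(-3))*(-2) = 0*(-2) = 0)
o(-1, 7)*b = (-3 + 7 - 1)*0 = 3*0 = 0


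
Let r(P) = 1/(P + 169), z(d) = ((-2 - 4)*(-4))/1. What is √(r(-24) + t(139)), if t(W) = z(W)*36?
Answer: √18165745/145 ≈ 29.394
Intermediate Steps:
z(d) = 24 (z(d) = -6*(-4)*1 = 24*1 = 24)
r(P) = 1/(169 + P)
t(W) = 864 (t(W) = 24*36 = 864)
√(r(-24) + t(139)) = √(1/(169 - 24) + 864) = √(1/145 + 864) = √(125281/145) = √18165745/145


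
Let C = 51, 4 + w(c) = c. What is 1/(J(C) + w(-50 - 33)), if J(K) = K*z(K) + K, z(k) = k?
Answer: 1/2565 ≈ 0.00038986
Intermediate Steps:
w(c) = -4 + c
J(K) = K + K² (J(K) = K*K + K = K² + K = K + K²)
1/(J(C) + w(-50 - 33)) = 1/(51*(1 + 51) + (-4 + (-50 - 33))) = 1/(51*52 + (-4 - 83)) = 1/(2652 - 87) = 1/2565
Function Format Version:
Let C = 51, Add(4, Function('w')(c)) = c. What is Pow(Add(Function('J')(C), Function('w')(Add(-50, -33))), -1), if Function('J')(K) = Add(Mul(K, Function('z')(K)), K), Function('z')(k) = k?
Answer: Rational(1, 2565) ≈ 0.00038986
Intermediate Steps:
Function('w')(c) = Add(-4, c)
Function('J')(K) = Add(K, Pow(K, 2)) (Function('J')(K) = Add(Mul(K, K), K) = Add(Pow(K, 2), K) = Add(K, Pow(K, 2)))
Pow(Add(Function('J')(C), Function('w')(Add(-50, -33))), -1) = Pow(Add(Mul(51, Add(1, 51)), Add(-4, Add(-50, -33))), -1) = Pow(Add(Mul(51, 52), Add(-4, -83)), -1) = Pow(Add(2652, -87), -1) = Pow(2565, -1) = Rational(1, 2565)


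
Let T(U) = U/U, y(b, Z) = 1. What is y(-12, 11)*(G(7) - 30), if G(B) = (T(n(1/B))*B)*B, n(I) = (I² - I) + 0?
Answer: 19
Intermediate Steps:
n(I) = I² - I
T(U) = 1
G(B) = B² (G(B) = (1*B)*B = B*B = B²)
y(-12, 11)*(G(7) - 30) = 1*(7² - 30) = 1*(49 - 30) = 1*19 = 19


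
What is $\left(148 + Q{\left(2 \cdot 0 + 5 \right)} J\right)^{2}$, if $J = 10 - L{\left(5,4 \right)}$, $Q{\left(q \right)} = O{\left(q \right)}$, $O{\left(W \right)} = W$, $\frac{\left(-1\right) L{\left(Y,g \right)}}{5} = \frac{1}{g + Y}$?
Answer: $\frac{3265249}{81} \approx 40312.0$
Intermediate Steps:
$L{\left(Y,g \right)} = - \frac{5}{Y + g}$ ($L{\left(Y,g \right)} = - \frac{5}{g + Y} = - \frac{5}{Y + g}$)
$Q{\left(q \right)} = q$
$J = \frac{95}{9}$ ($J = 10 - - \frac{5}{5 + 4} = 10 - - \frac{5}{9} = 10 + \frac{5}{9} = \frac{95}{9} \approx 10.556$)
$\left(148 + Q{\left(2 \cdot 0 + 5 \right)} J\right)^{2} = \left(148 + \left(2 \cdot 0 + 5\right) \frac{95}{9}\right)^{2} = \left(148 + \left(0 + 5\right) \frac{95}{9}\right)^{2} = \left(148 + 5 \cdot \frac{95}{9}\right)^{2} = \left(148 + \frac{475}{9}\right)^{2} = \left(\frac{1807}{9}\right)^{2} = \frac{3265249}{81}$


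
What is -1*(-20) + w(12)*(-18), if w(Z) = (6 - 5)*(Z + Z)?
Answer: -412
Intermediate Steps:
w(Z) = 2*Z (w(Z) = 1*(2*Z) = 2*Z)
-1*(-20) + w(12)*(-18) = -1*(-20) + (2*12)*(-18) = 20 + 24*(-18) = 20 - 432 = -412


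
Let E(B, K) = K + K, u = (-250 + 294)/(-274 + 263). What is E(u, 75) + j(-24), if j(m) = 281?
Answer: 431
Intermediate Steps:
u = -4 (u = 44/(-11) = 44*(-1/11) = -4)
E(B, K) = 2*K
E(u, 75) + j(-24) = 2*75 + 281 = 150 + 281 = 431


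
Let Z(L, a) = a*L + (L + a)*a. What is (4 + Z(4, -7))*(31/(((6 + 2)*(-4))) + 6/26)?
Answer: 921/416 ≈ 2.2139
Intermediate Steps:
Z(L, a) = L*a + a*(L + a)
(4 + Z(4, -7))*(31/(((6 + 2)*(-4))) + 6/26) = (4 - 7*(-7 + 2*4))*(31/(((6 + 2)*(-4))) + 6/26) = (4 - 7*(-7 + 8))*(31/((8*(-4))) + 6*(1/26)) = (4 - 7*1)*(31/(-32) + 3/13) = (4 - 7)*(31*(-1/32) + 3/13) = -3*(-31/32 + 3/13) = -3*(-307/416) = 921/416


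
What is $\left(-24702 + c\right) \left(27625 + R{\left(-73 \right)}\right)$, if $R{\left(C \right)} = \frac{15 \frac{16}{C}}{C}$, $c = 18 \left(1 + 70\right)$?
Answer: $- \frac{3448337573760}{5329} \approx -6.4709 \cdot 10^{8}$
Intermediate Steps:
$c = 1278$ ($c = 18 \cdot 71 = 1278$)
$R{\left(C \right)} = \frac{240}{C^{2}}$ ($R{\left(C \right)} = \frac{240 \frac{1}{C}}{C} = \frac{240}{C^{2}}$)
$\left(-24702 + c\right) \left(27625 + R{\left(-73 \right)}\right) = \left(-24702 + 1278\right) \left(27625 + \frac{240}{5329}\right) = - 23424 \left(27625 + 240 \cdot \frac{1}{5329}\right) = - 23424 \left(27625 + \frac{240}{5329}\right) = \left(-23424\right) \frac{147213865}{5329} = - \frac{3448337573760}{5329}$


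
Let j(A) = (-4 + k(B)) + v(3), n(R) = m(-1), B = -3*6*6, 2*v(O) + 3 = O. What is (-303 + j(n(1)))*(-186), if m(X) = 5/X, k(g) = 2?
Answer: 56730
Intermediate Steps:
v(O) = -3/2 + O/2
B = -108 (B = -18*6 = -108)
n(R) = -5 (n(R) = 5/(-1) = 5*(-1) = -5)
j(A) = -2 (j(A) = (-4 + 2) + (-3/2 + (1/2)*3) = -2 + (-3/2 + 3/2) = -2 + 0 = -2)
(-303 + j(n(1)))*(-186) = (-303 - 2)*(-186) = -305*(-186) = 56730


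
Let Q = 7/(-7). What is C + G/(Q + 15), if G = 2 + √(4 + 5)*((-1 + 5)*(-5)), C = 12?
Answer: 55/7 ≈ 7.8571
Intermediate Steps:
Q = -1 (Q = 7*(-⅐) = -1)
G = -58 (G = 2 + √9*(4*(-5)) = 2 + 3*(-20) = 2 - 60 = -58)
C + G/(Q + 15) = 12 - 58/(-1 + 15) = 12 - 58/14 = 12 + (1/14)*(-58) = 12 - 29/7 = 55/7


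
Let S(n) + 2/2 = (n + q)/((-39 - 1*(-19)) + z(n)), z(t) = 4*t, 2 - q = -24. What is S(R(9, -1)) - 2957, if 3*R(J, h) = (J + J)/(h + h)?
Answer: -94679/32 ≈ -2958.7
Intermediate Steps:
q = 26 (q = 2 - 1*(-24) = 2 + 24 = 26)
R(J, h) = J/(3*h) (R(J, h) = ((J + J)/(h + h))/3 = ((2*J)/((2*h)))/3 = ((2*J)*(1/(2*h)))/3 = (J/h)/3 = J/(3*h))
S(n) = -1 + (26 + n)/(-20 + 4*n) (S(n) = -1 + (n + 26)/((-39 - 1*(-19)) + 4*n) = -1 + (26 + n)/((-39 + 19) + 4*n) = -1 + (26 + n)/(-20 + 4*n))
S(R(9, -1)) - 2957 = (46 - 9/(-1))/(4*(-5 + (⅓)*9/(-1))) - 2957 = (46 - 9*(-1))/(4*(-5 + (⅓)*9*(-1))) - 2957 = (46 - 3*(-3))/(4*(-5 - 3)) - 2957 = (¼)*(46 + 9)/(-8) - 2957 = (¼)*(-⅛)*55 - 2957 = -55/32 - 2957 = -94679/32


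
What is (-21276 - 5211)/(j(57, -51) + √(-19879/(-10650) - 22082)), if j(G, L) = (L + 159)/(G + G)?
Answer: -96473600100/84893835581 + 47809035*I*√100175357346/84893835581 ≈ -1.1364 + 178.24*I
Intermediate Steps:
j(G, L) = (159 + L)/(2*G) (j(G, L) = (159 + L)/((2*G)) = (159 + L)*(1/(2*G)) = (159 + L)/(2*G))
(-21276 - 5211)/(j(57, -51) + √(-19879/(-10650) - 22082)) = (-21276 - 5211)/((½)*(159 - 51)/57 + √(-19879/(-10650) - 22082)) = -26487/((½)*(1/57)*108 + √(-19879*(-1/10650) - 22082)) = -26487/(18/19 + √(19879/10650 - 22082)) = -26487/(18/19 + √(-235153421/10650)) = -26487/(18/19 + I*√100175357346/2130)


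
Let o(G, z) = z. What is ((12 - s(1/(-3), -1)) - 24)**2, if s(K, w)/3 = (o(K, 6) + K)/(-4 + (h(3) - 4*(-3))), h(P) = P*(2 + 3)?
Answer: 85849/529 ≈ 162.29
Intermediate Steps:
h(P) = 5*P (h(P) = P*5 = 5*P)
s(K, w) = 18/23 + 3*K/23 (s(K, w) = 3*((6 + K)/(-4 + (5*3 - 4*(-3)))) = 3*((6 + K)/(-4 + (15 + 12))) = 3*((6 + K)/(-4 + 27)) = 3*((6 + K)/23) = 3*((6 + K)*(1/23)) = 3*(6/23 + K/23) = 18/23 + 3*K/23)
((12 - s(1/(-3), -1)) - 24)**2 = ((12 - (18/23 + (3/23)/(-3))) - 24)**2 = ((12 - (18/23 + (3/23)*(-1/3))) - 24)**2 = ((12 - (18/23 - 1/23)) - 24)**2 = ((12 - 1*17/23) - 24)**2 = ((12 - 17/23) - 24)**2 = (259/23 - 24)**2 = (-293/23)**2 = 85849/529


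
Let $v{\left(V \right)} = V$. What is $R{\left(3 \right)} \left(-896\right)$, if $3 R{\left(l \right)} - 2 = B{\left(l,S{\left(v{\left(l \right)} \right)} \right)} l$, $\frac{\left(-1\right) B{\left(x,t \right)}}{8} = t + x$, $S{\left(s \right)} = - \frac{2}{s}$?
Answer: $16128$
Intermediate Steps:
$B{\left(x,t \right)} = - 8 t - 8 x$ ($B{\left(x,t \right)} = - 8 \left(t + x\right) = - 8 t - 8 x$)
$R{\left(l \right)} = \frac{2}{3} + \frac{l \left(- 8 l + \frac{16}{l}\right)}{3}$ ($R{\left(l \right)} = \frac{2}{3} + \frac{\left(- 8 \left(- \frac{2}{l}\right) - 8 l\right) l}{3} = \frac{2}{3} + \frac{\left(\frac{16}{l} - 8 l\right) l}{3} = \frac{2}{3} + \frac{\left(- 8 l + \frac{16}{l}\right) l}{3} = \frac{2}{3} + \frac{l \left(- 8 l + \frac{16}{l}\right)}{3}$)
$R{\left(3 \right)} \left(-896\right) = \left(6 - \frac{8 \cdot 3^{2}}{3}\right) \left(-896\right) = \left(6 - 24\right) \left(-896\right) = \left(-18\right) \left(-896\right) = 16128$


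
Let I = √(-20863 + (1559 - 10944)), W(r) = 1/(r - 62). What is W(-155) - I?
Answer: -1/217 - 2*I*√7562 ≈ -0.0046083 - 173.92*I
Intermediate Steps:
W(r) = 1/(-62 + r)
I = 2*I*√7562 (I = √(-20863 - 9385) = √(-30248) = 2*I*√7562 ≈ 173.92*I)
W(-155) - I = 1/(-62 - 155) - 2*I*√7562 = 1/(-217) - 2*I*√7562 = -1/217 - 2*I*√7562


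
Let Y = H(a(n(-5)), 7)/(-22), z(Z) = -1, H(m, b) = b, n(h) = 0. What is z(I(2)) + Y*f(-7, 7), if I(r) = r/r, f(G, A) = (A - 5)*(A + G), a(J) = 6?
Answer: -1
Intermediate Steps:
f(G, A) = (-5 + A)*(A + G)
I(r) = 1
Y = -7/22 (Y = 7/(-22) = 7*(-1/22) = -7/22 ≈ -0.31818)
z(I(2)) + Y*f(-7, 7) = -1 - 7*(7² - 5*7 - 5*(-7) + 7*(-7))/22 = -1 - 7*(49 - 35 + 35 - 49)/22 = -1 - 7/22*0 = -1 + 0 = -1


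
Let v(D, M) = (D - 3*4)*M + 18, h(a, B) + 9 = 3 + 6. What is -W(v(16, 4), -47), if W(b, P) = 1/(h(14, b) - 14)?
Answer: 1/14 ≈ 0.071429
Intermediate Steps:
h(a, B) = 0 (h(a, B) = -9 + (3 + 6) = -9 + 9 = 0)
v(D, M) = 18 + M*(-12 + D) (v(D, M) = (D - 12)*M + 18 = (-12 + D)*M + 18 = M*(-12 + D) + 18 = 18 + M*(-12 + D))
W(b, P) = -1/14 (W(b, P) = 1/(0 - 14) = 1/(-14) = -1/14)
-W(v(16, 4), -47) = -1*(-1/14) = 1/14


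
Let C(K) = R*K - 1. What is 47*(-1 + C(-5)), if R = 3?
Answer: -799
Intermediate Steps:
C(K) = -1 + 3*K (C(K) = 3*K - 1 = -1 + 3*K)
47*(-1 + C(-5)) = 47*(-1 + (-1 + 3*(-5))) = 47*(-1 + (-1 - 15)) = 47*(-1 - 16) = 47*(-17) = -799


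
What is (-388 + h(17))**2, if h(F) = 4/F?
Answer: 43454464/289 ≈ 1.5036e+5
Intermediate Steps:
(-388 + h(17))**2 = (-388 + 4/17)**2 = (-6592/17)**2 = 43454464/289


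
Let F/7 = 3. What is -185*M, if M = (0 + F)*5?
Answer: -19425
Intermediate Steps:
F = 21 (F = 7*3 = 21)
M = 105 (M = (0 + 21)*5 = 21*5 = 105)
-185*M = -185*105 = -19425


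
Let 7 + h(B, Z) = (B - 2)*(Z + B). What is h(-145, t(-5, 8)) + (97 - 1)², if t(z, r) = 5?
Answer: 29789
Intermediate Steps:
h(B, Z) = -7 + (-2 + B)*(B + Z) (h(B, Z) = -7 + (B - 2)*(Z + B) = -7 + (-2 + B)*(B + Z))
h(-145, t(-5, 8)) + (97 - 1)² = (-7 + (-145)² - 2*(-145) - 2*5 - 145*5) + (97 - 1)² = (-7 + 21025 + 290 - 10 - 725) + 96² = 20573 + 9216 = 29789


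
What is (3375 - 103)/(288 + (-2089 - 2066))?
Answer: -3272/3867 ≈ -0.84613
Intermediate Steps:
(3375 - 103)/(288 + (-2089 - 2066)) = 3272/(288 - 4155) = 3272/(-3867) = 3272*(-1/3867) = -3272/3867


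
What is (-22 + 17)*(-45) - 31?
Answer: 194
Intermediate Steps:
(-22 + 17)*(-45) - 31 = -5*(-45) - 31 = 225 - 31 = 194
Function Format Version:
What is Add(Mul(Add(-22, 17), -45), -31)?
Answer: 194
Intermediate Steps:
Add(Mul(Add(-22, 17), -45), -31) = Add(Mul(-5, -45), -31) = Add(225, -31) = 194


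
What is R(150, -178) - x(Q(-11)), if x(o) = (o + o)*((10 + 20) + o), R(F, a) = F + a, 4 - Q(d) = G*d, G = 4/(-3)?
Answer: 3460/9 ≈ 384.44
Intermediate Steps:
G = -4/3 (G = 4*(-⅓) = -4/3 ≈ -1.3333)
Q(d) = 4 + 4*d/3 (Q(d) = 4 - (-4)*d/3 = 4 + 4*d/3)
x(o) = 2*o*(30 + o) (x(o) = (2*o)*(30 + o) = 2*o*(30 + o))
R(150, -178) - x(Q(-11)) = (150 - 178) - 2*(4 + (4/3)*(-11))*(30 + (4 + (4/3)*(-11))) = -28 - 2*(4 - 44/3)*(30 + (4 - 44/3)) = -28 - 2*(-32)*(30 - 32/3)/3 = -28 - 2*(-32)*58/(3*3) = -28 - 1*(-3712/9) = -28 + 3712/9 = 3460/9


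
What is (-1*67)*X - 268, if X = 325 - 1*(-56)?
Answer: -25795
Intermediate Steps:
X = 381 (X = 325 + 56 = 381)
(-1*67)*X - 268 = -1*67*381 - 268 = -67*381 - 268 = -25527 - 268 = -25795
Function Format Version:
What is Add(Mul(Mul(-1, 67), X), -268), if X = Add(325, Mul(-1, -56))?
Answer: -25795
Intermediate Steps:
X = 381 (X = Add(325, 56) = 381)
Add(Mul(Mul(-1, 67), X), -268) = Add(Mul(Mul(-1, 67), 381), -268) = Add(Mul(-67, 381), -268) = Add(-25527, -268) = -25795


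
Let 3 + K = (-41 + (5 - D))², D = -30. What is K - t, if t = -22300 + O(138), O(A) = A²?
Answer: 3289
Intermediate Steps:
K = 33 (K = -3 + (-41 + (5 - 1*(-30)))² = -3 + (-41 + (5 + 30))² = -3 + (-41 + 35)² = -3 + (-6)² = -3 + 36 = 33)
t = -3256 (t = -22300 + 138² = -22300 + 19044 = -3256)
K - t = 33 - 1*(-3256) = 33 + 3256 = 3289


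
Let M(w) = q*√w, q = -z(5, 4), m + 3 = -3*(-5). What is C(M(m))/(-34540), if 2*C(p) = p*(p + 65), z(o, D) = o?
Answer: -15/3454 + 65*√3/6908 ≈ 0.011955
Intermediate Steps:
m = 12 (m = -3 - 3*(-5) = -3 + 15 = 12)
q = -5 (q = -1*5 = -5)
M(w) = -5*√w
C(p) = p*(65 + p)/2 (C(p) = (p*(p + 65))/2 = (p*(65 + p))/2 = p*(65 + p)/2)
C(M(m))/(-34540) = ((-10*√3)*(65 - 10*√3)/2)/(-34540) = ((-10*√3)*(65 - 10*√3)/2)*(-1/34540) = -5*√3*(65 - 10*√3)*(-1/34540) = √3*(65 - 10*√3)/6908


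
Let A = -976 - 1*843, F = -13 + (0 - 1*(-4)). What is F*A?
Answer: 16371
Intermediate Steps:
F = -9 (F = -13 + (0 + 4) = -13 + 4 = -9)
A = -1819 (A = -976 - 843 = -1819)
F*A = -9*(-1819) = 16371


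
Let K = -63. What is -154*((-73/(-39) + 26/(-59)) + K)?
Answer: 21817180/2301 ≈ 9481.6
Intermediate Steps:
-154*((-73/(-39) + 26/(-59)) + K) = -154*((-73/(-39) + 26/(-59)) - 63) = -154*((-73*(-1/39) + 26*(-1/59)) - 63) = -154*((73/39 - 26/59) - 63) = -154*(3293/2301 - 63) = -154*(-141670/2301) = 21817180/2301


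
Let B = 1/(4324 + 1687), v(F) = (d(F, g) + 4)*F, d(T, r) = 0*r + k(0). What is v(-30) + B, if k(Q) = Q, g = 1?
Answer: -721319/6011 ≈ -120.00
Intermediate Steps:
d(T, r) = 0 (d(T, r) = 0*r + 0 = 0 + 0 = 0)
v(F) = 4*F (v(F) = (0 + 4)*F = 4*F)
B = 1/6011 ≈ 0.00016636
v(-30) + B = 4*(-30) + 1/6011 = -120 + 1/6011 = -721319/6011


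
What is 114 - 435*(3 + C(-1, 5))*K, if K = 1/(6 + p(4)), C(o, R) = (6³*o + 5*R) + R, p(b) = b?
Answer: 16149/2 ≈ 8074.5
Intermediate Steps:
C(o, R) = 6*R + 216*o (C(o, R) = (216*o + 5*R) + R = (5*R + 216*o) + R = 6*R + 216*o)
K = ⅒ (K = 1/(6 + 4) = 1/10 = ⅒ ≈ 0.10000)
114 - 435*(3 + C(-1, 5))*K = 114 - 435*(3 + (6*5 + 216*(-1)))/10 = 114 - 435*(3 + (30 - 216))/10 = 114 - 435*(3 - 186)/10 = 114 - (-79605)/10 = 114 - 435*(-183/10) = 114 + 15921/2 = 16149/2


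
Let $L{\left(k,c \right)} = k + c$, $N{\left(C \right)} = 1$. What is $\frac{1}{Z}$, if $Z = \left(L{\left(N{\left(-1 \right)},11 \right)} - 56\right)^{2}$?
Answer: $\frac{1}{1936} \approx 0.00051653$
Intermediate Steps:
$L{\left(k,c \right)} = c + k$
$Z = 1936$ ($Z = \left(\left(11 + 1\right) - 56\right)^{2} = \left(12 - 56\right)^{2} = \left(-44\right)^{2} = 1936$)
$\frac{1}{Z} = \frac{1}{1936}$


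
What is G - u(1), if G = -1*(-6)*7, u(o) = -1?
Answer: 43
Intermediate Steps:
G = 42 (G = 6*7 = 42)
G - u(1) = 42 - 1*(-1) = 42 + 1 = 43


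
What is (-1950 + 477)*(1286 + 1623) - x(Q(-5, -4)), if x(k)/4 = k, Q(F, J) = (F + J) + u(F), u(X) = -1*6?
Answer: -4284897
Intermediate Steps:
u(X) = -6
Q(F, J) = -6 + F + J (Q(F, J) = (F + J) - 6 = -6 + F + J)
x(k) = 4*k
(-1950 + 477)*(1286 + 1623) - x(Q(-5, -4)) = (-1950 + 477)*(1286 + 1623) - 4*(-6 - 5 - 4) = -1473*2909 - 4*(-15) = -4284957 - 1*(-60) = -4284957 + 60 = -4284897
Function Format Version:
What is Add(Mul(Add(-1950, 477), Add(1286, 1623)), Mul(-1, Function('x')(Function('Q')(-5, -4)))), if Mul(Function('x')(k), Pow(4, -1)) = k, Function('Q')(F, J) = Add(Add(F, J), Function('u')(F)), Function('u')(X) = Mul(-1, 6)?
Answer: -4284897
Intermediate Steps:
Function('u')(X) = -6
Function('Q')(F, J) = Add(-6, F, J) (Function('Q')(F, J) = Add(Add(F, J), -6) = Add(-6, F, J))
Function('x')(k) = Mul(4, k)
Add(Mul(Add(-1950, 477), Add(1286, 1623)), Mul(-1, Function('x')(Function('Q')(-5, -4)))) = Add(Mul(Add(-1950, 477), Add(1286, 1623)), Mul(-1, Mul(4, Add(-6, -5, -4)))) = Add(Mul(-1473, 2909), Mul(-1, Mul(4, -15))) = Add(-4284957, Mul(-1, -60)) = Add(-4284957, 60) = -4284897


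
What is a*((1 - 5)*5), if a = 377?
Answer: -7540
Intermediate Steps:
a*((1 - 5)*5) = 377*((1 - 5)*5) = 377*(-4*5) = 377*(-20) = -7540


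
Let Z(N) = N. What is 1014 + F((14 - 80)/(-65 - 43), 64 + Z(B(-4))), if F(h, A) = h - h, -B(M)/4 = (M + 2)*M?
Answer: 1014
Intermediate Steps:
B(M) = -4*M*(2 + M) (B(M) = -4*(M + 2)*M = -4*(2 + M)*M = -4*M*(2 + M))
F(h, A) = 0
1014 + F((14 - 80)/(-65 - 43), 64 + Z(B(-4))) = 1014 + 0 = 1014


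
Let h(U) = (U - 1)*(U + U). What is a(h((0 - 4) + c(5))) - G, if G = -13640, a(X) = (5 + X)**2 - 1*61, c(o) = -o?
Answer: 47804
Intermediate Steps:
h(U) = 2*U*(-1 + U) (h(U) = (-1 + U)*(2*U) = 2*U*(-1 + U))
a(X) = -61 + (5 + X)**2 (a(X) = (5 + X)**2 - 61 = -61 + (5 + X)**2)
a(h((0 - 4) + c(5))) - G = (-61 + (5 + 2*((0 - 4) - 1*5)*(-1 + ((0 - 4) - 1*5)))**2) - 1*(-13640) = (-61 + (5 + 2*(-4 - 5)*(-1 + (-4 - 5)))**2) + 13640 = (-61 + (5 + 2*(-9)*(-1 - 9))**2) + 13640 = (-61 + (5 + 2*(-9)*(-10))**2) + 13640 = (-61 + (5 + 180)**2) + 13640 = (-61 + 185**2) + 13640 = (-61 + 34225) + 13640 = 34164 + 13640 = 47804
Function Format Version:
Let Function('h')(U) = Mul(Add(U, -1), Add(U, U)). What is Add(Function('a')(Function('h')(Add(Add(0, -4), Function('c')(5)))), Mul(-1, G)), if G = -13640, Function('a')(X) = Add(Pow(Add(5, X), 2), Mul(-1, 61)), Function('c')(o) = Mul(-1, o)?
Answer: 47804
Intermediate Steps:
Function('h')(U) = Mul(2, U, Add(-1, U)) (Function('h')(U) = Mul(Add(-1, U), Mul(2, U)) = Mul(2, U, Add(-1, U)))
Function('a')(X) = Add(-61, Pow(Add(5, X), 2)) (Function('a')(X) = Add(Pow(Add(5, X), 2), -61) = Add(-61, Pow(Add(5, X), 2)))
Add(Function('a')(Function('h')(Add(Add(0, -4), Function('c')(5)))), Mul(-1, G)) = Add(Add(-61, Pow(Add(5, Mul(2, Add(Add(0, -4), Mul(-1, 5)), Add(-1, Add(Add(0, -4), Mul(-1, 5))))), 2)), Mul(-1, -13640)) = Add(Add(-61, Pow(Add(5, Mul(2, Add(-4, -5), Add(-1, Add(-4, -5)))), 2)), 13640) = Add(Add(-61, Pow(Add(5, Mul(2, -9, Add(-1, -9))), 2)), 13640) = Add(Add(-61, Pow(Add(5, Mul(2, -9, -10)), 2)), 13640) = Add(Add(-61, Pow(Add(5, 180), 2)), 13640) = Add(Add(-61, Pow(185, 2)), 13640) = Add(Add(-61, 34225), 13640) = Add(34164, 13640) = 47804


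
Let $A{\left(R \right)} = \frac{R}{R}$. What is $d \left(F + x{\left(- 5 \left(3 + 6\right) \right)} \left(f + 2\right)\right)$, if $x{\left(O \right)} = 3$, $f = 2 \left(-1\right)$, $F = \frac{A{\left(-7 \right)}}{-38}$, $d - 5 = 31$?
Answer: $- \frac{18}{19} \approx -0.94737$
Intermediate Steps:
$d = 36$ ($d = 5 + 31 = 36$)
$A{\left(R \right)} = 1$
$F = - \frac{1}{38}$ ($F = 1 \frac{1}{-38} = 1 \left(- \frac{1}{38}\right) = - \frac{1}{38} \approx -0.026316$)
$f = -2$
$d \left(F + x{\left(- 5 \left(3 + 6\right) \right)} \left(f + 2\right)\right) = 36 \left(- \frac{1}{38} + 3 \left(-2 + 2\right)\right) = 36 \left(- \frac{1}{38} + 3 \cdot 0\right) = 36 \left(- \frac{1}{38} + 0\right) = 36 \left(- \frac{1}{38}\right) = - \frac{18}{19}$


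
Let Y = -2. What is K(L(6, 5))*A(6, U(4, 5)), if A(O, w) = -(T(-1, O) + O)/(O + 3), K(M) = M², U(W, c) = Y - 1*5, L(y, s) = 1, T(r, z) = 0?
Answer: -⅔ ≈ -0.66667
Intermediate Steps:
U(W, c) = -7 (U(W, c) = -2 - 1*5 = -2 - 5 = -7)
A(O, w) = -O/(3 + O) (A(O, w) = -(0 + O)/(O + 3) = -O/(3 + O))
K(L(6, 5))*A(6, U(4, 5)) = 1²*(-1*6/(3 + 6)) = 1*(-1*6/9) = 1*(-1*6*⅑) = 1*(-⅔) = -⅔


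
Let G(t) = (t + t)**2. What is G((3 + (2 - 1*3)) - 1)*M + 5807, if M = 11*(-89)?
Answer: 1891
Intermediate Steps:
M = -979
G(t) = 4*t**2 (G(t) = (2*t)**2 = 4*t**2)
G((3 + (2 - 1*3)) - 1)*M + 5807 = (4*((3 + (2 - 1*3)) - 1)**2)*(-979) + 5807 = (4*((3 + (2 - 3)) - 1)**2)*(-979) + 5807 = (4*((3 - 1) - 1)**2)*(-979) + 5807 = (4*(2 - 1)**2)*(-979) + 5807 = (4*1**2)*(-979) + 5807 = (4*1)*(-979) + 5807 = 4*(-979) + 5807 = -3916 + 5807 = 1891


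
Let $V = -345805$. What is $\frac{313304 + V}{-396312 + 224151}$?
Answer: $\frac{32501}{172161} \approx 0.18878$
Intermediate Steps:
$\frac{313304 + V}{-396312 + 224151} = \frac{313304 - 345805}{-396312 + 224151} = - \frac{32501}{-172161} = \left(-32501\right) \left(- \frac{1}{172161}\right) = \frac{32501}{172161}$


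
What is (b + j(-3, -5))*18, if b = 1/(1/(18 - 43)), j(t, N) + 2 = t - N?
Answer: -450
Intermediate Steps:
j(t, N) = -2 + t - N (j(t, N) = -2 + (t - N) = -2 + t - N)
b = -25 (b = 1/(1/(-25)) = 1/(-1/25) = -25)
(b + j(-3, -5))*18 = (-25 + (-2 - 3 - 1*(-5)))*18 = (-25 + (-2 - 3 + 5))*18 = (-25 + 0)*18 = -25*18 = -450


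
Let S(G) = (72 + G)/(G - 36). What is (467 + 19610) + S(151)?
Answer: 2309078/115 ≈ 20079.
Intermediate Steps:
S(G) = (72 + G)/(-36 + G)
(467 + 19610) + S(151) = (467 + 19610) + (72 + 151)/(-36 + 151) = 20077 + 223/115 = 2309078/115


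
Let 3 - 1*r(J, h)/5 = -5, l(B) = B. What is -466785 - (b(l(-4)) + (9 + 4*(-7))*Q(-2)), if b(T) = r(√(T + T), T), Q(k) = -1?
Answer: -466844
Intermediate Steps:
r(J, h) = 40 (r(J, h) = 15 - 5*(-5) = 15 + 25 = 40)
b(T) = 40
-466785 - (b(l(-4)) + (9 + 4*(-7))*Q(-2)) = -466785 - (40 + (9 + 4*(-7))*(-1)) = -466785 - (40 + (9 - 28)*(-1)) = -466785 - (40 - 19*(-1)) = -466785 - (40 + 19) = -466785 - 1*59 = -466785 - 59 = -466844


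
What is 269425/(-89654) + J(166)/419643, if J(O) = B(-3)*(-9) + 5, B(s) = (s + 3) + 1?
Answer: -113062673891/37622673522 ≈ -3.0052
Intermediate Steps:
B(s) = 4 + s (B(s) = (3 + s) + 1 = 4 + s)
J(O) = -4 (J(O) = (4 - 3)*(-9) + 5 = 1*(-9) + 5 = -9 + 5 = -4)
269425/(-89654) + J(166)/419643 = 269425/(-89654) - 4/419643 = 269425*(-1/89654) - 4*1/419643 = -269425/89654 - 4/419643 = -113062673891/37622673522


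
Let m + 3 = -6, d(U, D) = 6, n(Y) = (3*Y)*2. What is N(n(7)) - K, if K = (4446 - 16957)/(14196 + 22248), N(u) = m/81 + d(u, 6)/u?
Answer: 287027/765324 ≈ 0.37504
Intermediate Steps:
n(Y) = 6*Y
m = -9 (m = -3 - 6 = -9)
N(u) = -⅑ + 6/u (N(u) = -9/81 + 6/u = -9*1/81 + 6/u = -⅑ + 6/u)
K = -12511/36444 ≈ -0.34329
N(n(7)) - K = (54 - 6*7)/(9*((6*7))) - 1*(-12511/36444) = (⅑)*(54 - 1*42)/42 + 12511/36444 = (⅑)*(1/42)*(54 - 42) + 12511/36444 = (⅑)*(1/42)*12 + 12511/36444 = 2/63 + 12511/36444 = 287027/765324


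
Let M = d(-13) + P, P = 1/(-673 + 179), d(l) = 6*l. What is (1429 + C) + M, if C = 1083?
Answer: 1202395/494 ≈ 2434.0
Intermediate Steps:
P = -1/494 (P = 1/(-494) = -1/494 ≈ -0.0020243)
M = -38533/494 (M = 6*(-13) - 1/494 = -78 - 1/494 = -38533/494 ≈ -78.002)
(1429 + C) + M = (1429 + 1083) - 38533/494 = 2512 - 38533/494 = 1202395/494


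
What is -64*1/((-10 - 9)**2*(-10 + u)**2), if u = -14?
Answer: -1/3249 ≈ -0.00030779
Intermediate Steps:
-64*1/((-10 - 9)**2*(-10 + u)**2) = -64*1/((-10 - 14)**2*(-10 - 9)**2) = -64/((-24*(-19))**2) = -64/(456**2) = -64/207936 = -64*1/207936 = -1/3249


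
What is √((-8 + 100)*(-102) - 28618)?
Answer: I*√38002 ≈ 194.94*I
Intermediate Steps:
√((-8 + 100)*(-102) - 28618) = √(92*(-102) - 28618) = √(-9384 - 28618) = √(-38002) = I*√38002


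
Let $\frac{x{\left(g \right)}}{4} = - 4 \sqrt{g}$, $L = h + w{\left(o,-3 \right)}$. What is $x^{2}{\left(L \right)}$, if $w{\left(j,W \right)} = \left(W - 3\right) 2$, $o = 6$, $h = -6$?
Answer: $-4608$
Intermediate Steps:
$w{\left(j,W \right)} = -6 + 2 W$ ($w{\left(j,W \right)} = \left(-3 + W\right) 2 = -6 + 2 W$)
$L = -18$ ($L = -6 + \left(-6 + 2 \left(-3\right)\right) = -6 - 12 = -18$)
$x{\left(g \right)} = - 16 \sqrt{g}$ ($x{\left(g \right)} = 4 \left(- 4 \sqrt{g}\right) = - 16 \sqrt{g}$)
$x^{2}{\left(L \right)} = \left(- 16 \sqrt{-18}\right)^{2} = \left(- 16 \cdot 3 i \sqrt{2}\right)^{2} = \left(- 48 i \sqrt{2}\right)^{2} = -4608$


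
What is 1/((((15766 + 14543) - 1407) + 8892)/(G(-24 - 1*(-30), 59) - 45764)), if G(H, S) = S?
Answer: -15235/12598 ≈ -1.2093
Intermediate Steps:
1/((((15766 + 14543) - 1407) + 8892)/(G(-24 - 1*(-30), 59) - 45764)) = 1/((((15766 + 14543) - 1407) + 8892)/(59 - 45764)) = 1/(((30309 - 1407) + 8892)/(-45705)) = 1/((28902 + 8892)*(-1/45705)) = 1/(37794*(-1/45705)) = 1/(-12598/15235) = -15235/12598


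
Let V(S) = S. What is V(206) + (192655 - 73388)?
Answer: 119473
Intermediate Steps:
V(206) + (192655 - 73388) = 206 + (192655 - 73388) = 206 + 119267 = 119473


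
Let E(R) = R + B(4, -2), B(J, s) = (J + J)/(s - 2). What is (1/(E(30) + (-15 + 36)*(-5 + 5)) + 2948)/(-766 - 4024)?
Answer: -16509/26824 ≈ -0.61546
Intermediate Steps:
B(J, s) = 2*J/(-2 + s) (B(J, s) = (2*J)/(-2 + s) = 2*J/(-2 + s))
E(R) = -2 + R (E(R) = R + 2*4/(-2 - 2) = R + 2*4/(-4) = R + 2*4*(-¼) = R - 2 = -2 + R)
(1/(E(30) + (-15 + 36)*(-5 + 5)) + 2948)/(-766 - 4024) = (1/((-2 + 30) + (-15 + 36)*(-5 + 5)) + 2948)/(-766 - 4024) = (1/(28 + 21*0) + 2948)/(-4790) = (1/(28 + 0) + 2948)*(-1/4790) = (1/28 + 2948)*(-1/4790) = (82545/28)*(-1/4790) = -16509/26824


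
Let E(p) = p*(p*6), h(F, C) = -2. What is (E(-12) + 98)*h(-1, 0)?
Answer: -1924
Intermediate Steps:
E(p) = 6*p² (E(p) = p*(6*p) = 6*p²)
(E(-12) + 98)*h(-1, 0) = (6*(-12)² + 98)*(-2) = (6*144 + 98)*(-2) = (864 + 98)*(-2) = 962*(-2) = -1924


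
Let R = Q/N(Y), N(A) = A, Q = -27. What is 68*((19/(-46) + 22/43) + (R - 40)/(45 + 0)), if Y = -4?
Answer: -1937779/44505 ≈ -43.541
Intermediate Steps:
R = 27/4 (R = -27/(-4) = -27*(-¼) = 27/4 ≈ 6.7500)
68*((19/(-46) + 22/43) + (R - 40)/(45 + 0)) = 68*((19/(-46) + 22/43) + (27/4 - 40)/(45 + 0)) = 68*((19*(-1/46) + 22*(1/43)) - 133/4/45) = 68*((-19/46 + 22/43) - 133/4*1/45) = 68*(195/1978 - 133/180) = 68*(-113987/178020) = -1937779/44505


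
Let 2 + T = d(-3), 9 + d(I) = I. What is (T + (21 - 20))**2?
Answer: 169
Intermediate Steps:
d(I) = -9 + I
T = -14 (T = -2 + (-9 - 3) = -2 - 12 = -14)
(T + (21 - 20))**2 = (-14 + (21 - 20))**2 = (-14 + 1)**2 = (-13)**2 = 169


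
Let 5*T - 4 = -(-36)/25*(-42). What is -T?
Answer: 1412/125 ≈ 11.296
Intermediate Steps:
T = -1412/125 (T = ⅘ + (-(-36)/25*(-42))/5 = ⅘ + (-18*(-2/25)*(-42))/5 = ⅘ + ((36/25)*(-42))/5 = ⅘ + (⅕)*(-1512/25) = ⅘ - 1512/125 = -1412/125 ≈ -11.296)
-T = -1*(-1412/125) = 1412/125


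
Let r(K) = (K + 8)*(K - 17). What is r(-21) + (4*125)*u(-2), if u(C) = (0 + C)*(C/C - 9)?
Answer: 8494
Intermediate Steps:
u(C) = -8*C (u(C) = C*(1 - 9) = C*(-8) = -8*C)
r(K) = (-17 + K)*(8 + K) (r(K) = (8 + K)*(-17 + K) = (-17 + K)*(8 + K))
r(-21) + (4*125)*u(-2) = (-136 + (-21)² - 9*(-21)) + (4*125)*(-8*(-2)) = (-136 + 441 + 189) + 500*16 = 494 + 8000 = 8494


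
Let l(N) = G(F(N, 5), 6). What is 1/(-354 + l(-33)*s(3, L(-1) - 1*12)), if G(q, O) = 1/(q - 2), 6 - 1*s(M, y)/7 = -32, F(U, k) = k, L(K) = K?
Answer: -3/796 ≈ -0.0037688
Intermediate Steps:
s(M, y) = 266 (s(M, y) = 42 - 7*(-32) = 42 + 224 = 266)
G(q, O) = 1/(-2 + q)
l(N) = ⅓ (l(N) = 1/(-2 + 5) = 1/3 = ⅓)
1/(-354 + l(-33)*s(3, L(-1) - 1*12)) = 1/(-354 + (⅓)*266) = 1/(-354 + 266/3) = 1/(-796/3) = -3/796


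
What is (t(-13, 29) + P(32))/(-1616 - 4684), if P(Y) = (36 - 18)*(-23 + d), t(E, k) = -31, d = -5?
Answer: 107/1260 ≈ 0.084921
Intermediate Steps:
P(Y) = -504 (P(Y) = (36 - 18)*(-23 - 5) = 18*(-28) = -504)
(t(-13, 29) + P(32))/(-1616 - 4684) = (-31 - 504)/(-1616 - 4684) = -535/(-6300) = -535*(-1/6300) = 107/1260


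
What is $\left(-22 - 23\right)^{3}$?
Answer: $-91125$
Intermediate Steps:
$\left(-22 - 23\right)^{3} = \left(-45\right)^{3} = -91125$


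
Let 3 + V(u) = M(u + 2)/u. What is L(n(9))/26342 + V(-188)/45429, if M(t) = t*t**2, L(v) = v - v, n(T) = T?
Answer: 536191/711721 ≈ 0.75337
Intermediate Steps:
L(v) = 0
M(t) = t**3
V(u) = -3 + (2 + u)**3/u (V(u) = -3 + (u + 2)**3/u = -3 + (2 + u)**3/u)
L(n(9))/26342 + V(-188)/45429 = 0/26342 + (-3 + (2 - 188)**3/(-188))/45429 = 0*(1/26342) + (-3 - 1/188*(-186)**3)*(1/45429) = 0 + (-3 - 1/188*(-6434856))*(1/45429) = 0 + (-3 + 1608714/47)*(1/45429) = 0 + (1608573/47)*(1/45429) = 0 + 536191/711721 = 536191/711721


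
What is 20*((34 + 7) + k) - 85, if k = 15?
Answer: 1035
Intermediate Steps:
20*((34 + 7) + k) - 85 = 20*((34 + 7) + 15) - 85 = 20*(41 + 15) - 85 = 20*56 - 85 = 1120 - 85 = 1035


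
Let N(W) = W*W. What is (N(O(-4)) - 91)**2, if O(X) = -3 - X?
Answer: 8100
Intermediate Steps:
N(W) = W**2
(N(O(-4)) - 91)**2 = ((-3 - 1*(-4))**2 - 91)**2 = ((-3 + 4)**2 - 91)**2 = (1**2 - 91)**2 = (1 - 91)**2 = (-90)**2 = 8100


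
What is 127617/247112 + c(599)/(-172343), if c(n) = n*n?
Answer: -66670136081/42588023416 ≈ -1.5655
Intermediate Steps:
c(n) = n²
127617/247112 + c(599)/(-172343) = 127617/247112 + 599²/(-172343) = 127617*(1/247112) + 358801*(-1/172343) = 127617/247112 - 358801/172343 = -66670136081/42588023416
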